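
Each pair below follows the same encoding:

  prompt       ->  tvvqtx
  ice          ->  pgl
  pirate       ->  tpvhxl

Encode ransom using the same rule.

vhrwvq

The shift depends on letter class: consonant p→t is +4, but vowel o→v is +7. Vowels shift forward by 7 and consonants shift forward by 4.
For ransom: r(cons)+4=v, a(vowel)+7=h, n(cons)+4=r, s(cons)+4=w, o(vowel)+7=v, m(cons)+4=q.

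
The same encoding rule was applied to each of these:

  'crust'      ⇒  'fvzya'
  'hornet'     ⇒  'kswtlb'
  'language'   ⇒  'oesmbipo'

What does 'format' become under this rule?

iswshb

In crust: c→f is +3, r→v is +4, u→z is +5, s→y is +6 — the shift increases by 1 each position. Letter i (0-indexed) is shifted by i+3, so successive shifts are 3, 4, 5, ….
On format: f+3=i, o+4=s, r+5=w, m+6=s, a+7=h, t+8=b.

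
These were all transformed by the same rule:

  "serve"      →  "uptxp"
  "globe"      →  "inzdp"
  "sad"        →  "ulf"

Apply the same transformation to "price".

Two shifts are in play — +11 for a/e/i/o/u, +2 for every other letter.
For price: p(cons)+2=r, r(cons)+2=t, i(vowel)+11=t, c(cons)+2=e, e(vowel)+11=p.

rttep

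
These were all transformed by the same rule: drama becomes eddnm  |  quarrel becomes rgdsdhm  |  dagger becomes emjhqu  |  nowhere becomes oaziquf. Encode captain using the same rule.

It's a Vigenère-style cipher with numeric key [1,12,3]: position i shifts by key[i mod 3].
For captain: c+1=d, a+12=m, p+3=s, t+1=u, a+12=m, i+3=l, n+1=o.

dmsumlo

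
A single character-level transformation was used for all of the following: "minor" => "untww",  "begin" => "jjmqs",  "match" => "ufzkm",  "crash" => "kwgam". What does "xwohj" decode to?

Shifts by position in minor: pos 0: m→u (+8), pos 1: i→n (+5), pos 2: n→t (+6), pos 3: o→w (+8), pos 4: r→w (+5) — repeating every 3. The shifts repeat in a cycle of length 3: positions 0,1,… shift by +8, +5, +6, then the pattern repeats.
Undoing it on xwohj: x−8=p, w−5=r, o−6=i, h−8=z, j−5=e.

prize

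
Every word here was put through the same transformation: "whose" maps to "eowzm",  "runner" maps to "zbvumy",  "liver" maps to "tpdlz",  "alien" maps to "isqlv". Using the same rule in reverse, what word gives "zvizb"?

A repeating key of period 2 is used — shifts +8, +7 over and over.
Reversing it on zvizb: z−8=r, v−7=o, i−8=a, z−7=s, b−8=t.

roast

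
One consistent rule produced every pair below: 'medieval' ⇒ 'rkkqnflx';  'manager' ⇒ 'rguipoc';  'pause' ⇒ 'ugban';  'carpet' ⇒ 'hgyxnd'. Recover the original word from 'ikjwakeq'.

In medieval: m→r is +5, e→k is +6, d→k is +7, i→q is +8 — the shift increases by 1 each position. The shift increases by 1 at each position, starting from +5: 5, 6, 7, ….
Decoding ikjwakeq: i−5=d, k−6=e, j−7=c, w−8=o, a−9=r, k−10=a, e−11=t, q−12=e.

decorate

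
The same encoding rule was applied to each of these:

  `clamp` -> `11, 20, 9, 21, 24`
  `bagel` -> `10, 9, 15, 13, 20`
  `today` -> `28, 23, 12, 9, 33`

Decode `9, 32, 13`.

c is letter #3 and maps to 11: an offset of 8. The number is (letter's place in the alphabet, a=1) + 8.
Decoding 9, 32, 13: 9→(9−8)÷1=1=a, 32→(32−8)÷1=24=x, 13→(13−8)÷1=5=e.

axe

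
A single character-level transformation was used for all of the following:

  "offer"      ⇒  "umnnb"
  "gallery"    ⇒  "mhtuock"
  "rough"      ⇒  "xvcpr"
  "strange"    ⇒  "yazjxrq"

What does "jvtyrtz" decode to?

In offer: o→u is +6, f→m is +7, f→n is +8, e→n is +9 — the shift increases by 1 each position. Each letter shifts forward by (position + 6), i.e. 6, 7, 8, … — the shift grows by one for each successive letter.
Reversing it on jvtyrtz: j−6=d, v−7=o, t−8=l, y−9=p, r−10=h, t−11=i, z−12=n.

dolphin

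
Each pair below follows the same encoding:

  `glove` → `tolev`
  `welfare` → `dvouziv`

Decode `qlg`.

jot

This is the alphabet-reversal cipher (Atbash): a becomes z, b becomes y, etc.
Undoing it on qlg: q↔j, l↔o, g↔t.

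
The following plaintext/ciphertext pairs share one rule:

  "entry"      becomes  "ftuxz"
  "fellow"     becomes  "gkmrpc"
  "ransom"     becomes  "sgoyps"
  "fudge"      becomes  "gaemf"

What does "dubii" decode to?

Shifts by position in entry: pos 0: e→f (+1), pos 1: n→t (+6), pos 2: t→u (+1), pos 3: r→x (+6) — repeating every 2. It's a Vigenère-style cipher with numeric key [1,6]: position i shifts by key[i mod 2].
Undoing it on dubii: d−1=c, u−6=o, b−1=a, i−6=c, i−1=h.

coach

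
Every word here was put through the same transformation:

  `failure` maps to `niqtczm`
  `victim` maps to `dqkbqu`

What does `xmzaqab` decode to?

Compare letters: f→n is +8, a→i is +8, i→q is +8 — a constant shift. It's a constant shift of +8 (ROT8).
Decoding xmzaqab: x−8=p, m−8=e, z−8=r, a−8=s, q−8=i, a−8=s, b−8=t.

persist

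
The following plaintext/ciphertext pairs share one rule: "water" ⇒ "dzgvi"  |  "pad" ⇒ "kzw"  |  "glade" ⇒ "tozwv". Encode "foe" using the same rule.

ulv

Each pair mirrors across the alphabet (w↔d, a↔z, t↔g): positions sum to 25. Each letter is replaced by its mirror in the alphabet: a↔z, b↔y, c↔x, and so on (the Atbash cipher).
On foe: f↔u, o↔l, e↔v.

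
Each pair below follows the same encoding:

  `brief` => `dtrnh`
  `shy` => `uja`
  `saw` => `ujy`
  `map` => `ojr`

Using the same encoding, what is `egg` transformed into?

Vowels shift forward by 9 and consonants shift forward by 2.
On egg: e(vowel)+9=n, g(cons)+2=i, g(cons)+2=i.

nii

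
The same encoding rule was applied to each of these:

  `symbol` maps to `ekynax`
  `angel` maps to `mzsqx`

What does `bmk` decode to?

Compare letters: s→e is +12, y→k is +12, m→y is +12 — a constant shift. It's a constant shift of +12 (ROT12).
Decoding bmk: b−12=p, m−12=a, k−12=y.

pay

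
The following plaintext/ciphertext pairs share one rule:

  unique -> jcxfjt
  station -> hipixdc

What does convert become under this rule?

This is a Caesar cipher with shift 15.
For convert: c+15=r, o+15=d, n+15=c, v+15=k, e+15=t, r+15=g, t+15=i.

rdcktgi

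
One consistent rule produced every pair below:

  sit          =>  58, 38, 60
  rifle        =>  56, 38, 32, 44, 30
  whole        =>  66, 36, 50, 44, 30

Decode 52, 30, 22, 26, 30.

peace

s(#19)→58 and i(#9)→38: differences scale by 2, so n = 2·pos + 20. Each letter becomes 2×(its alphabet position, a=1..z=26) + 20.
Undoing it on 52, 30, 22, 26, 30: 52→(52−20)÷2=16=p, 30→(30−20)÷2=5=e, 22→(22−20)÷2=1=a, 26→(26−20)÷2=3=c, 30→(30−20)÷2=5=e.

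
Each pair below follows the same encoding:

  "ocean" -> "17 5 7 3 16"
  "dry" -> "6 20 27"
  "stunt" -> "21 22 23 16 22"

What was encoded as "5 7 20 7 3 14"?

cereal

Letters become their 1-based position plus 2 (so a→3, b→4, …).
Undoing it on 5 7 20 7 3 14: 5→(5−2)÷1=3=c, 7→(7−2)÷1=5=e, 20→(20−2)÷1=18=r, 7→(7−2)÷1=5=e, 3→(3−2)÷1=1=a, 14→(14−2)÷1=12=l.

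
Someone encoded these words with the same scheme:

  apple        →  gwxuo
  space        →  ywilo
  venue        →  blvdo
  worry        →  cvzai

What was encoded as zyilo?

In apple: a→g is +6, p→w is +7, p→x is +8, l→u is +9 — the shift increases by 1 each position. Each letter shifts forward by (position + 6), i.e. 6, 7, 8, … — the shift grows by one for each successive letter.
Reversing it on zyilo: z−6=t, y−7=r, i−8=a, l−9=c, o−10=e.

trace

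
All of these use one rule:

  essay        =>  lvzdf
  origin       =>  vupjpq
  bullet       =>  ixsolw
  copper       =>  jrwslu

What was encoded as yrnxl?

Shifts by position in essay: pos 0: e→l (+7), pos 1: s→v (+3), pos 2: s→z (+7), pos 3: a→d (+3) — repeating every 2. It's a Vigenère-style cipher with numeric key [7,3]: position i shifts by key[i mod 2].
Decoding yrnxl: y−7=r, r−3=o, n−7=g, x−3=u, l−7=e.

rogue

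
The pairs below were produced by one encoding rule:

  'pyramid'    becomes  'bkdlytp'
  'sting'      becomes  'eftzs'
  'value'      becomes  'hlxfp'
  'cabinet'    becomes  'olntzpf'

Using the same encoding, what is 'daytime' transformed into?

plkftyp

Two shifts are in play — +11 for a/e/i/o/u, +12 for every other letter.
For daytime: d(cons)+12=p, a(vowel)+11=l, y(cons)+12=k, t(cons)+12=f, i(vowel)+11=t, m(cons)+12=y, e(vowel)+11=p.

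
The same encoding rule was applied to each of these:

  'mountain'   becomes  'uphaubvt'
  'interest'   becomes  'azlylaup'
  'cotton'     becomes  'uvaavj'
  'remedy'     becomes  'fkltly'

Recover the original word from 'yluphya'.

The output letters match the input read backwards, each shifted +7: mountain reversed is niatnuom. The word is reversed, then every letter is shifted forward by 7.
Decoding yluphya: shift back: y−7=r, l−7=e, u−7=n, p−7=i, h−7=a, y−7=r, a−7=t → reniart; then reverse → trainer.

trainer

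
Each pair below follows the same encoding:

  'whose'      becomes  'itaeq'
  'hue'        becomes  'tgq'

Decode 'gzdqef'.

unrest

Compare letters: w→i is +12, h→t is +12, o→a is +12 — a constant shift. Each letter is shifted forward by 12 in the alphabet (a Caesar shift of +12).
Reversing it on gzdqef: g−12=u, z−12=n, d−12=r, q−12=e, e−12=s, f−12=t.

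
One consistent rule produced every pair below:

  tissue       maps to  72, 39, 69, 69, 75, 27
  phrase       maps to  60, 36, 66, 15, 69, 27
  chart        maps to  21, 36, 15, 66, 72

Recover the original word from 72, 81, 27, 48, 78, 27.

t(#20)→72 and i(#9)→39: differences scale by 3, so n = 3·pos + 12. With a=1..z=26, the number is 3·pos + 12.
Reversing it on 72, 81, 27, 48, 78, 27: 72→(72−12)÷3=20=t, 81→(81−12)÷3=23=w, 27→(27−12)÷3=5=e, 48→(48−12)÷3=12=l, 78→(78−12)÷3=22=v, 27→(27−12)÷3=5=e.

twelve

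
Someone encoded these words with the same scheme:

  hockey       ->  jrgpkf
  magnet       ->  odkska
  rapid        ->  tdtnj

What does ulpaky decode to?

silver

Each letter shifts forward by (position + 2), i.e. 2, 3, 4, … — the shift grows by one for each successive letter.
Undoing it on ulpaky: u−2=s, l−3=i, p−4=l, a−5=v, k−6=e, y−7=r.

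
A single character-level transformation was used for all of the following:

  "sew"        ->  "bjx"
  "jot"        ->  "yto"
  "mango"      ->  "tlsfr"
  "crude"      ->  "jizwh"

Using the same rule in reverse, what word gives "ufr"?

The output letters match the input read backwards, each shifted +5: sew reversed is wes. Read the word backwards and shift each letter +5.
Undoing it on ufr: shift back: u−5=p, f−5=a, r−5=m → pam; then reverse → map.

map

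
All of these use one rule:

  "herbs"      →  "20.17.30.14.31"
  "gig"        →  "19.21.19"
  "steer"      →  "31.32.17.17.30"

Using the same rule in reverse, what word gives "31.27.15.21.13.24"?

social

Each letter is replaced by its alphabet position (a=1..z=26) + 12.
Reversing it on 31.27.15.21.13.24: 31→(31−12)÷1=19=s, 27→(27−12)÷1=15=o, 15→(15−12)÷1=3=c, 21→(21−12)÷1=9=i, 13→(13−12)÷1=1=a, 24→(24−12)÷1=12=l.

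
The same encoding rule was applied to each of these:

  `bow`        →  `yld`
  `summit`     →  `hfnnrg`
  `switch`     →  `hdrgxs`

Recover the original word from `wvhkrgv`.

despite

Each pair mirrors across the alphabet (b↔y, o↔l, w↔d): positions sum to 25. Each letter is replaced by its mirror in the alphabet: a↔z, b↔y, c↔x, and so on (the Atbash cipher).
Reversing it on wvhkrgv: w↔d, v↔e, h↔s, k↔p, r↔i, g↔t, v↔e.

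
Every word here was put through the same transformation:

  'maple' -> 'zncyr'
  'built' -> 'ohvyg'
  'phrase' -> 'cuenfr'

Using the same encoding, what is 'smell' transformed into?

Compare letters: m→z is +13, a→n is +13, p→c is +13 — a constant shift. It's a constant shift of +13 (ROT13).
Applying it to smell: s+13=f, m+13=z, e+13=r, l+13=y, l+13=y.

fzryy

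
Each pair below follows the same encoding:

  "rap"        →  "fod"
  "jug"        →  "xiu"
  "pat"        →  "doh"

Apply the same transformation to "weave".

Compare letters: r→f is +14, a→o is +14, p→d is +14 — a constant shift. Every letter moves 14 places later in the alphabet, wrapping around z→a.
For weave: w+14=k, e+14=s, a+14=o, v+14=j, e+14=s.

ksojs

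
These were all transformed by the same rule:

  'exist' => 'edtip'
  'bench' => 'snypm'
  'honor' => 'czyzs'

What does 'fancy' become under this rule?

jnylq

Read the word backwards and shift each letter +11.
Applying it to fancy: reverse → ycnaf; then shift: y+11=j, c+11=n, n+11=y, a+11=l, f+11=q.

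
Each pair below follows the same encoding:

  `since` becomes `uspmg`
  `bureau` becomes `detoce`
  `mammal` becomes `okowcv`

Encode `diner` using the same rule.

fspot

It's a Vigenère-style cipher with numeric key [2,10]: position i shifts by key[i mod 2].
For diner: d+2=f, i+10=s, n+2=p, e+10=o, r+2=t.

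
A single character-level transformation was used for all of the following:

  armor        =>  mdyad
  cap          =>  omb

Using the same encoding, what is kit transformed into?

Compare letters: a→m is +12, r→d is +12, m→y is +12 — a constant shift. This is a Caesar cipher with shift 12.
Applying it to kit: k+12=w, i+12=u, t+12=f.

wuf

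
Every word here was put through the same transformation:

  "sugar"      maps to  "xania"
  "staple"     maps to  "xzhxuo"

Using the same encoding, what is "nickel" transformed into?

sojsnv

In sugar: s→x is +5, u→a is +6, g→n is +7, a→i is +8 — the shift increases by 1 each position. The shift increases by 1 at each position, starting from +5: 5, 6, 7, ….
For nickel: n+5=s, i+6=o, c+7=j, k+8=s, e+9=n, l+10=v.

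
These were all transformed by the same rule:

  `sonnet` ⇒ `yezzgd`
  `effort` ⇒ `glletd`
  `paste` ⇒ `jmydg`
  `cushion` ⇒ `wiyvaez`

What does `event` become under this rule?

s(18)→y(24) and o(14)→e(4) fit y≡5x+12 (mod 26); the inverse of 5 mod 26 is 21. This is an affine cipher: with a=0,…,z=25, each position x becomes (5x+12) mod 26.
For event: e(4)→5·4+12≡6=g; v(21)→5·21+12≡13=n; e(4)→5·4+12≡6=g; n(13)→5·13+12≡25=z; t(19)→5·19+12≡3=d (all mod 26).

gngzd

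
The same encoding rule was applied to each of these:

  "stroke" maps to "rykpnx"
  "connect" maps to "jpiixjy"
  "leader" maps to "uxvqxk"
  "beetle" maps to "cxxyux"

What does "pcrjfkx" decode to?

This is an affine cipher: with a=0,…,z=25, each position x becomes (7x+21) mod 26.
Undoing it on pcrjfkx: p(15)→15·(15−21)≡14=o; c(2)→15·(2−21)≡1=b; r(17)→15·(17−21)≡18=s; j(9)→15·(9−21)≡2=c; f(5)→15·(5−21)≡20=u; k(10)→15·(10−21)≡17=r; x(23)→15·(23−21)≡4=e (all mod 26).

obscure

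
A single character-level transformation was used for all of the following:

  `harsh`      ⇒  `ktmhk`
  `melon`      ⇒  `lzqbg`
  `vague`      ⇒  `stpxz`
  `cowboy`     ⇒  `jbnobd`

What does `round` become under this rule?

mbxge

h(7)→k(10) and a(0)→t(19) fit y≡21x+19 (mod 26); the inverse of 21 mod 26 is 5. This is an affine cipher: with a=0,…,z=25, each position x becomes (21x+19) mod 26.
Applying it to round: r(17)→21·17+19≡12=m; o(14)→21·14+19≡1=b; u(20)→21·20+19≡23=x; n(13)→21·13+19≡6=g; d(3)→21·3+19≡4=e (all mod 26).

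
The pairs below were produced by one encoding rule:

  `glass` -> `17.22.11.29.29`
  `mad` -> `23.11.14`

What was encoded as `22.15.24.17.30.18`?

Letters become their 1-based position plus 10 (so a→11, b→12, …).
Undoing it on 22.15.24.17.30.18: 22→(22−10)÷1=12=l, 15→(15−10)÷1=5=e, 24→(24−10)÷1=14=n, 17→(17−10)÷1=7=g, 30→(30−10)÷1=20=t, 18→(18−10)÷1=8=h.

length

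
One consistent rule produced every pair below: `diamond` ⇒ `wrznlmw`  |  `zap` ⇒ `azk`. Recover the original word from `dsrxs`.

Each pair mirrors across the alphabet (d↔w, i↔r, a↔z): positions sum to 25. This is the alphabet-reversal cipher (Atbash): a becomes z, b becomes y, etc.
Decoding dsrxs: d↔w, s↔h, r↔i, x↔c, s↔h.

which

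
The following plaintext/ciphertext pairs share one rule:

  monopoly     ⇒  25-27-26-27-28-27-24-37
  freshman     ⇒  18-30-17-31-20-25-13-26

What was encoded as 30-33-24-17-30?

ruler

m is letter #13 and maps to 25: an offset of 12. Letters become their 1-based position plus 12 (so a→13, b→14, …).
Reversing it on 30-33-24-17-30: 30→(30−12)÷1=18=r, 33→(33−12)÷1=21=u, 24→(24−12)÷1=12=l, 17→(17−12)÷1=5=e, 30→(30−12)÷1=18=r.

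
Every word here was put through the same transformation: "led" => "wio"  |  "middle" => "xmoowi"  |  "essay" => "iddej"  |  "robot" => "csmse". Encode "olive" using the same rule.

The rule splits by letter class: vowels +4, consonants +11.
On olive: o(vowel)+4=s, l(cons)+11=w, i(vowel)+4=m, v(cons)+11=g, e(vowel)+4=i.

swmgi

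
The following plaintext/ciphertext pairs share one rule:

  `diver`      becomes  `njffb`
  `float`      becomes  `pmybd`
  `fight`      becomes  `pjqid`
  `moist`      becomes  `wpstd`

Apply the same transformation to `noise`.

xpsto

Shifts by position in diver: pos 0: d→n (+10), pos 1: i→j (+1), pos 2: v→f (+10), pos 3: e→f (+1) — repeating every 2. A repeating key of period 2 is used — shifts +10, +1 over and over.
For noise: n+10=x, o+1=p, i+10=s, s+1=t, e+10=o.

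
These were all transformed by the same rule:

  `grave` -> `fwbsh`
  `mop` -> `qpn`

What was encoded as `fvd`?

The output letters match the input read backwards, each shifted +1: grave reversed is evarg. Read the word backwards and shift each letter +1.
Undoing it on fvd: shift back: f−1=e, v−1=u, d−1=c → euc; then reverse → cue.

cue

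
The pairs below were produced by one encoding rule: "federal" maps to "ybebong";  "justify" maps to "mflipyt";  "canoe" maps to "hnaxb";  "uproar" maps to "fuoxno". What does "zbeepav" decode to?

f(5)→y(24) and e(4)→b(1) fit y≡23x+13 (mod 26); the inverse of 23 mod 26 is 17. Treating letters as 0–25, the rule is x ↦ 23x + 13 (mod 26).
Undoing it on zbeepav: z(25)→17·(25−13)≡22=w; b(1)→17·(1−13)≡4=e; e(4)→17·(4−13)≡3=d; e(4)→17·(4−13)≡3=d; p(15)→17·(15−13)≡8=i; a(0)→17·(0−13)≡13=n; v(21)→17·(21−13)≡6=g (all mod 26).

wedding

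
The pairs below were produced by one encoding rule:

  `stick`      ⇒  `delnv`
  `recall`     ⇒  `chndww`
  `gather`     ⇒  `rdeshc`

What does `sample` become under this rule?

The shift depends on letter class: consonant s→d is +11, but vowel i→l is +3. Two shifts are in play — +3 for a/e/i/o/u, +11 for every other letter.
On sample: s(cons)+11=d, a(vowel)+3=d, m(cons)+11=x, p(cons)+11=a, l(cons)+11=w, e(vowel)+3=h.

ddxawh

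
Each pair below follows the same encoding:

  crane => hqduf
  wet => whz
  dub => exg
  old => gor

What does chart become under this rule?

The output letters match the input read backwards, each shifted +3: crane reversed is enarc. The word is reversed, then every letter is shifted forward by 3.
On chart: reverse → trahc; then shift: t+3=w, r+3=u, a+3=d, h+3=k, c+3=f.

wudkf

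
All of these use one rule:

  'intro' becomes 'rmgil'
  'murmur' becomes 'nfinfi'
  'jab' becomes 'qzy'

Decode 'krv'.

Each pair mirrors across the alphabet (i↔r, n↔m, t↔g): positions sum to 25. Each letter is replaced by its mirror in the alphabet: a↔z, b↔y, c↔x, and so on (the Atbash cipher).
Reversing it on krv: k↔p, r↔i, v↔e.

pie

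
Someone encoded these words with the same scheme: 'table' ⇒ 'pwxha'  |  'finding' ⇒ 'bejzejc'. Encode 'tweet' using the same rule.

It's a constant shift of +22 (ROT22).
For tweet: t+22=p, w+22=s, e+22=a, e+22=a, t+22=p.

psaap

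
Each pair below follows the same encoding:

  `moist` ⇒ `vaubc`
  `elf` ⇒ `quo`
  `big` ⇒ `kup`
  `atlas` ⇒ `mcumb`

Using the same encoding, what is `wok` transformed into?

fat

The rule splits by letter class: vowels +12, consonants +9.
Applying it to wok: w(cons)+9=f, o(vowel)+12=a, k(cons)+9=t.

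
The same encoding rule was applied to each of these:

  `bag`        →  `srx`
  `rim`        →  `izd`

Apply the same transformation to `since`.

jzetv

Compare letters: b→s is +17, a→r is +17, g→x is +17 — a constant shift. Every letter moves 17 places later in the alphabet, wrapping around z→a.
For since: s+17=j, i+17=z, n+17=e, c+17=t, e+17=v.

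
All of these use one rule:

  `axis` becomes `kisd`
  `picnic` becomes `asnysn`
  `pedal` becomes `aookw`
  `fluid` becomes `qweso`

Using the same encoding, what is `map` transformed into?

The shift depends on letter class: consonant x→i is +11, but vowel a→k is +10. Vowels shift forward by 10 and consonants shift forward by 11.
For map: m(cons)+11=x, a(vowel)+10=k, p(cons)+11=a.

xka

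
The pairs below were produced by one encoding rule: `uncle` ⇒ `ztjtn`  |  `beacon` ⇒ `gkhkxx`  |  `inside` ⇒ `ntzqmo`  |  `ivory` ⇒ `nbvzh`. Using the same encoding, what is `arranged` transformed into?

In uncle: u→z is +5, n→t is +6, c→j is +7, l→t is +8 — the shift increases by 1 each position. Each letter shifts forward by (position + 5), i.e. 5, 6, 7, … — the shift grows by one for each successive letter.
On arranged: a+5=f, r+6=x, r+7=y, a+8=i, n+9=w, g+10=q, e+11=p, d+12=p.

fxyiwqpp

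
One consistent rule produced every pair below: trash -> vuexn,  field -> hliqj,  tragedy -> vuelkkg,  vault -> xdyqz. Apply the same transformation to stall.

uweqr

In trash: t→v is +2, r→u is +3, a→e is +4, s→x is +5 — the shift increases by 1 each position. Each letter shifts forward by (position + 2), i.e. 2, 3, 4, … — the shift grows by one for each successive letter.
For stall: s+2=u, t+3=w, a+4=e, l+5=q, l+6=r.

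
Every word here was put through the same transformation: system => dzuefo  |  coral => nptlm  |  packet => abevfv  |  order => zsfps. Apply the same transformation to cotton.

Shifts by position in system: pos 0: s→d (+11), pos 1: y→z (+1), pos 2: s→u (+2), pos 3: t→e (+11), pos 4: e→f (+1), pos 5: m→o (+2) — repeating every 3. It's a Vigenère-style cipher with numeric key [11,1,2]: position i shifts by key[i mod 3].
On cotton: c+11=n, o+1=p, t+2=v, t+11=e, o+1=p, n+2=p.

npvepp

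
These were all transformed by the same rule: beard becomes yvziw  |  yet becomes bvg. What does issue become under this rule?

Each pair mirrors across the alphabet (b↔y, e↔v, a↔z): positions sum to 25. This is the alphabet-reversal cipher (Atbash): a becomes z, b becomes y, etc.
Applying it to issue: i↔r, s↔h, s↔h, u↔f, e↔v.

rhhfv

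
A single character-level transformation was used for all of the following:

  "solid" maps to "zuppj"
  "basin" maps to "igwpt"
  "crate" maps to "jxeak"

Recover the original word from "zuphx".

solar

Shifts by position in solid: pos 0: s→z (+7), pos 1: o→u (+6), pos 2: l→p (+4), pos 3: i→p (+7), pos 4: d→j (+6) — repeating every 3. The shifts repeat in a cycle of length 3: positions 0,1,… shift by +7, +6, +4, then the pattern repeats.
Undoing it on zuphx: z−7=s, u−6=o, p−4=l, h−7=a, x−6=r.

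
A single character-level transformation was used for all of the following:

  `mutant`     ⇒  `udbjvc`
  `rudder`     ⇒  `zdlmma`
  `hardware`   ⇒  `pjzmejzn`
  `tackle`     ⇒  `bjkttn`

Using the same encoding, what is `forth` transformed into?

nxzcp

Shifts by position in mutant: pos 0: m→u (+8), pos 1: u→d (+9), pos 2: t→b (+8), pos 3: a→j (+9) — repeating every 2. The shifts repeat in a cycle of length 2: positions 0,1,… shift by +8, +9, then the pattern repeats.
Applying it to forth: f+8=n, o+9=x, r+8=z, t+9=c, h+8=p.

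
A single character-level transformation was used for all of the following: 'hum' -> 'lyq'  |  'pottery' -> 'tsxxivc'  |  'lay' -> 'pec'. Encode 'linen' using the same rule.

pmrir

Each letter is shifted forward by 4 in the alphabet (a Caesar shift of +4).
Applying it to linen: l+4=p, i+4=m, n+4=r, e+4=i, n+4=r.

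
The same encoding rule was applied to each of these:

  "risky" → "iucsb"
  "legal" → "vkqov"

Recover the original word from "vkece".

The output letters match the input read backwards, each shifted +10: risky reversed is yksir. Two steps: reverse the string, then apply a Caesar shift of +10.
Decoding vkece: shift back: v−10=l, k−10=a, e−10=u, c−10=s, e−10=u → lausu; then reverse → usual.

usual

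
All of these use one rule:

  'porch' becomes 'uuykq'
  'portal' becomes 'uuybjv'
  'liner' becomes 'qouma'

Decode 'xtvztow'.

Letter i (0-indexed) is shifted by i+5, so successive shifts are 5, 6, 7, ….
Undoing it on xtvztow: x−5=s, t−6=n, v−7=o, z−8=r, t−9=k, o−10=e, w−11=l.

snorkel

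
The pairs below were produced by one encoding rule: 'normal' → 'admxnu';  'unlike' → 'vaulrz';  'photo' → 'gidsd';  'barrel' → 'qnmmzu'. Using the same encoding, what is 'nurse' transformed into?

avmpz

n(13)→a(0) and o(14)→d(3) fit y≡3x+13 (mod 26); the inverse of 3 mod 26 is 9. Treating letters as 0–25, the rule is x ↦ 3x + 13 (mod 26).
For nurse: n(13)→3·13+13≡0=a; u(20)→3·20+13≡21=v; r(17)→3·17+13≡12=m; s(18)→3·18+13≡15=p; e(4)→3·4+13≡25=z (all mod 26).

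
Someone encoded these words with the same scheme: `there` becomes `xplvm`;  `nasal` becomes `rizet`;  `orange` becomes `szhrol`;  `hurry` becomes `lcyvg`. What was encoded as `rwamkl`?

notice

Shifts by position in there: pos 0: t→x (+4), pos 1: h→p (+8), pos 2: e→l (+7), pos 3: r→v (+4), pos 4: e→m (+8) — repeating every 3. It's a Vigenère-style cipher with numeric key [4,8,7]: position i shifts by key[i mod 3].
Undoing it on rwamkl: r−4=n, w−8=o, a−7=t, m−4=i, k−8=c, l−7=e.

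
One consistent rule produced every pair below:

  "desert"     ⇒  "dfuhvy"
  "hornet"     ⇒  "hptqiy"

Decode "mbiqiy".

magnet

In desert: d→d is +0, e→f is +1, s→u is +2, e→h is +3 — the shift increases by 1 each position. Letter i (0-indexed) is shifted by i+0, so successive shifts are 0, 1, 2, ….
Reversing it on mbiqiy: m−0=m, b−1=a, i−2=g, q−3=n, i−4=e, y−5=t.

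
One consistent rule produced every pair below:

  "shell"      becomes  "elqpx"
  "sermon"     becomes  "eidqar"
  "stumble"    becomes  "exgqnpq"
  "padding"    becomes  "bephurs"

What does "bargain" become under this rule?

Shifts by position in shell: pos 0: s→e (+12), pos 1: h→l (+4), pos 2: e→q (+12), pos 3: l→p (+4) — repeating every 2. A repeating key of period 2 is used — shifts +12, +4 over and over.
Applying it to bargain: b+12=n, a+4=e, r+12=d, g+4=k, a+12=m, i+4=m, n+12=z.

nedkmmz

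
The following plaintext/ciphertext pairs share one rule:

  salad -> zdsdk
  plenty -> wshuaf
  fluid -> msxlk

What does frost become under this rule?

myrza

The shift depends on letter class: consonant s→z is +7, but vowel a→d is +3. Vowels shift forward by 3 and consonants shift forward by 7.
For frost: f(cons)+7=m, r(cons)+7=y, o(vowel)+3=r, s(cons)+7=z, t(cons)+7=a.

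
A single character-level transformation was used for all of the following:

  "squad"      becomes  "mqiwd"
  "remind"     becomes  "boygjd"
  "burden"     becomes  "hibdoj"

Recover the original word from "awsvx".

yacht

s(18)→m(12) and q(16)→q(16) fit y≡11x+22 (mod 26); the inverse of 11 mod 26 is 19. Treating letters as 0–25, the rule is x ↦ 11x + 22 (mod 26).
Reversing it on awsvx: a(0)→19·(0−22)≡24=y; w(22)→19·(22−22)≡0=a; s(18)→19·(18−22)≡2=c; v(21)→19·(21−22)≡7=h; x(23)→19·(23−22)≡19=t (all mod 26).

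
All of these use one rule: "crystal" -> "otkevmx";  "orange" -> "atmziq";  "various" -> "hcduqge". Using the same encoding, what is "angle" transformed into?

Shifts by position in crystal: pos 0: c→o (+12), pos 1: r→t (+2), pos 2: y→k (+12), pos 3: s→e (+12), pos 4: t→v (+2), pos 5: a→m (+12) — repeating every 3. It's a Vigenère-style cipher with numeric key [12,2,12]: position i shifts by key[i mod 3].
Applying it to angle: a+12=m, n+2=p, g+12=s, l+12=x, e+2=g.

mpsxg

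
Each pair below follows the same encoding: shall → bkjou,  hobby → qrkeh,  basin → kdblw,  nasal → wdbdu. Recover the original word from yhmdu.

pedal

Shifts by position in shall: pos 0: s→b (+9), pos 1: h→k (+3), pos 2: a→j (+9), pos 3: l→o (+3) — repeating every 2. A repeating key of period 2 is used — shifts +9, +3 over and over.
Decoding yhmdu: y−9=p, h−3=e, m−9=d, d−3=a, u−9=l.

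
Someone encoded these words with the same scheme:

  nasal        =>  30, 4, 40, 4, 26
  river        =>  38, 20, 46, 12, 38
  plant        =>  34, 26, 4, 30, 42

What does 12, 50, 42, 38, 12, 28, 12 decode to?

extreme

With a=1..z=26, the number is 2·pos + 2.
Decoding 12, 50, 42, 38, 12, 28, 12: 12→(12−2)÷2=5=e, 50→(50−2)÷2=24=x, 42→(42−2)÷2=20=t, 38→(38−2)÷2=18=r, 12→(12−2)÷2=5=e, 28→(28−2)÷2=13=m, 12→(12−2)÷2=5=e.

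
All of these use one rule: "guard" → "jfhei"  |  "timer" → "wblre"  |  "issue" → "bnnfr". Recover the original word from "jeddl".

groom

g(6)→j(9) and u(20)→f(5) fit y≡9x+7 (mod 26); the inverse of 9 mod 26 is 3. Treating letters as 0–25, the rule is x ↦ 9x + 7 (mod 26).
Undoing it on jeddl: j(9)→3·(9−7)≡6=g; e(4)→3·(4−7)≡17=r; d(3)→3·(3−7)≡14=o; d(3)→3·(3−7)≡14=o; l(11)→3·(11−7)≡12=m (all mod 26).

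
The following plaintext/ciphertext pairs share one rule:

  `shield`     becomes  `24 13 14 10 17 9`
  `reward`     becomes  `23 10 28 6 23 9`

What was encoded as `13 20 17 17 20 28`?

hollow

s is letter #19 and maps to 24: an offset of 5. Letters become their 1-based position plus 5 (so a→6, b→7, …).
Decoding 13 20 17 17 20 28: 13→(13−5)÷1=8=h, 20→(20−5)÷1=15=o, 17→(17−5)÷1=12=l, 17→(17−5)÷1=12=l, 20→(20−5)÷1=15=o, 28→(28−5)÷1=23=w.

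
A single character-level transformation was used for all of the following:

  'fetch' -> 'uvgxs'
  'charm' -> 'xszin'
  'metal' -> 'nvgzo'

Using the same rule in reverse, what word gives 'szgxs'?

f(5)→u(20) and e(4)→v(21) fit y≡25x+25 (mod 26); the inverse of 25 mod 26 is 25. This is an affine cipher: with a=0,…,z=25, each position x becomes (25x+25) mod 26.
Decoding szgxs: s(18)→25·(18−25)≡7=h; z(25)→25·(25−25)≡0=a; g(6)→25·(6−25)≡19=t; x(23)→25·(23−25)≡2=c; s(18)→25·(18−25)≡7=h (all mod 26).

hatch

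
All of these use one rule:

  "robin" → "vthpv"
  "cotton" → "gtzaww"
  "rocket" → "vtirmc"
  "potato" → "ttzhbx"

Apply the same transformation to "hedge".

ljjnm

Each letter shifts forward by (position + 4), i.e. 4, 5, 6, … — the shift grows by one for each successive letter.
Applying it to hedge: h+4=l, e+5=j, d+6=j, g+7=n, e+8=m.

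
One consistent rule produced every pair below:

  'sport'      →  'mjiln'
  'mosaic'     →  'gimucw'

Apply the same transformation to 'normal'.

Compare letters: s→m is +20, p→j is +20, o→i is +20 — a constant shift. Each letter is shifted forward by 20 in the alphabet (a Caesar shift of +20).
Applying it to normal: n+20=h, o+20=i, r+20=l, m+20=g, a+20=u, l+20=f.

hilguf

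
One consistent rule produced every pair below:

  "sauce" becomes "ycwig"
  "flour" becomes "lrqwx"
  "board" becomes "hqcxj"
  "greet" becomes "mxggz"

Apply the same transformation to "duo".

The shift depends on letter class: consonant s→y is +6, but vowel a→c is +2. Vowels shift forward by 2 and consonants shift forward by 6.
Applying it to duo: d(cons)+6=j, u(vowel)+2=w, o(vowel)+2=q.

jwq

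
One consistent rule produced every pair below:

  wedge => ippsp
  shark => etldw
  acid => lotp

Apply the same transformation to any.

lzk

The shift depends on letter class: consonant w→i is +12, but vowel e→p is +11. Vowels shift forward by 11 and consonants shift forward by 12.
On any: a(vowel)+11=l, n(cons)+12=z, y(cons)+12=k.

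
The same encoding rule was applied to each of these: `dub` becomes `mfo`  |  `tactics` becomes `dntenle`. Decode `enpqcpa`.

perfect

The output letters match the input read backwards, each shifted +11: dub reversed is bud. The word is reversed, then every letter is shifted forward by 11.
Decoding enpqcpa: shift back: e−11=t, n−11=c, p−11=e, q−11=f, c−11=r, p−11=e, a−11=p → tcefrep; then reverse → perfect.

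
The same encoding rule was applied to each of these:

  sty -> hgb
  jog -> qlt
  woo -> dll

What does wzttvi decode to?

dagger

Letters are reflected about the middle of the alphabet (position → 25−position): Atbash.
Decoding wzttvi: w↔d, z↔a, t↔g, t↔g, v↔e, i↔r.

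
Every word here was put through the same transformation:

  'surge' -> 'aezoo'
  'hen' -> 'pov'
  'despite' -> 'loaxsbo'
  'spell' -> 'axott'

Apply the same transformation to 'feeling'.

nootsvo

Vowels shift forward by 10 and consonants shift forward by 8.
For feeling: f(cons)+8=n, e(vowel)+10=o, e(vowel)+10=o, l(cons)+8=t, i(vowel)+10=s, n(cons)+8=v, g(cons)+8=o.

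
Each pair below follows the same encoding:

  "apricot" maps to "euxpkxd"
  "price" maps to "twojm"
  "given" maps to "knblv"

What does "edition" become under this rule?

Letter i (0-indexed) is shifted by i+4, so successive shifts are 4, 5, 6, ….
Applying it to edition: e+4=i, d+5=i, i+6=o, t+7=a, i+8=q, o+9=x, n+10=x.

iioaqxx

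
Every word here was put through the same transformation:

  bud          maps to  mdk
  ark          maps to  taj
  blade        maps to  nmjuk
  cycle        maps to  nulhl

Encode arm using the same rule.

Read the word backwards and shift each letter +9.
For arm: reverse → mra; then shift: m+9=v, r+9=a, a+9=j.

vaj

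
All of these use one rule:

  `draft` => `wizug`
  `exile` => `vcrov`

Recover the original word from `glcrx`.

Each pair mirrors across the alphabet (d↔w, r↔i, a↔z): positions sum to 25. This is the alphabet-reversal cipher (Atbash): a becomes z, b becomes y, etc.
Undoing it on glcrx: g↔t, l↔o, c↔x, r↔i, x↔c.

toxic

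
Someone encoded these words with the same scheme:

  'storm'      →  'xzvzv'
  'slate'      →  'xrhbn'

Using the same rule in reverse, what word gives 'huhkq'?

In storm: s→x is +5, t→z is +6, o→v is +7, r→z is +8 — the shift increases by 1 each position. Letter i (0-indexed) is shifted by i+5, so successive shifts are 5, 6, 7, ….
Undoing it on huhkq: h−5=c, u−6=o, h−7=a, k−8=c, q−9=h.

coach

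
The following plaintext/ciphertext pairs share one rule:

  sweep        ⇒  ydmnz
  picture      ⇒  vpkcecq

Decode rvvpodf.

The shift increases by 1 at each position, starting from +6: 6, 7, 8, ….
Decoding rvvpodf: r−6=l, v−7=o, v−8=n, p−9=g, o−10=e, d−11=s, f−12=t.

longest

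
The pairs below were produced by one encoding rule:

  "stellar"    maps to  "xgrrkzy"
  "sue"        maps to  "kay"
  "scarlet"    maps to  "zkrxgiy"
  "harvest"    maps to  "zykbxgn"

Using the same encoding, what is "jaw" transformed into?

The word is reversed, then every letter is shifted forward by 6.
Applying it to jaw: reverse → waj; then shift: w+6=c, a+6=g, j+6=p.

cgp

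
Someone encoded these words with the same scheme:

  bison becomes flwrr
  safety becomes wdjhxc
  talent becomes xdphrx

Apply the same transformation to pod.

trh

The shift depends on letter class: consonant b→f is +4, but vowel i→l is +3. Vowels shift forward by 3 and consonants shift forward by 4.
Applying it to pod: p(cons)+4=t, o(vowel)+3=r, d(cons)+4=h.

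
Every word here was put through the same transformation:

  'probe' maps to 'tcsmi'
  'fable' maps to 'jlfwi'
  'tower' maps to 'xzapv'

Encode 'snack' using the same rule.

wyeno

Shifts by position in probe: pos 0: p→t (+4), pos 1: r→c (+11), pos 2: o→s (+4), pos 3: b→m (+11) — repeating every 2. A repeating key of period 2 is used — shifts +4, +11 over and over.
For snack: s+4=w, n+11=y, a+4=e, c+11=n, k+4=o.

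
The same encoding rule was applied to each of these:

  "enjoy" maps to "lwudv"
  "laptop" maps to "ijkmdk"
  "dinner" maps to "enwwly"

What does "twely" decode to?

e(4)→l(11) and n(13)→w(22) fit y≡7x+9 (mod 26); the inverse of 7 mod 26 is 15. Each letter's alphabet position (a=0..z=25) is mapped through 7·x+9 mod 26 — an affine cipher.
Reversing it on twely: t(19)→15·(19−9)≡20=u; w(22)→15·(22−9)≡13=n; e(4)→15·(4−9)≡3=d; l(11)→15·(11−9)≡4=e; y(24)→15·(24−9)≡17=r (all mod 26).

under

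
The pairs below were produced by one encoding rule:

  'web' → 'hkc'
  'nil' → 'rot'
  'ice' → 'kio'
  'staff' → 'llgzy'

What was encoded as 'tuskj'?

The word is reversed, then every letter is shifted forward by 6.
Undoing it on tuskj: shift back: t−6=n, u−6=o, s−6=m, k−6=e, j−6=d → nomed; then reverse → demon.

demon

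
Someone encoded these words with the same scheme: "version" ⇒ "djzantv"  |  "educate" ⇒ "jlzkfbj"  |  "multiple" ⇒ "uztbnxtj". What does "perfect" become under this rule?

The shift depends on letter class: consonant v→d is +8, but vowel e→j is +5. Two shifts are in play — +5 for a/e/i/o/u, +8 for every other letter.
Applying it to perfect: p(cons)+8=x, e(vowel)+5=j, r(cons)+8=z, f(cons)+8=n, e(vowel)+5=j, c(cons)+8=k, t(cons)+8=b.

xjznjkb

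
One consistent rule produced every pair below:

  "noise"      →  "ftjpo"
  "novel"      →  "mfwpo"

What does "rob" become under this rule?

cps

The output letters match the input read backwards, each shifted +1: noise reversed is esion. The word is reversed, then every letter is shifted forward by 1.
Applying it to rob: reverse → bor; then shift: b+1=c, o+1=p, r+1=s.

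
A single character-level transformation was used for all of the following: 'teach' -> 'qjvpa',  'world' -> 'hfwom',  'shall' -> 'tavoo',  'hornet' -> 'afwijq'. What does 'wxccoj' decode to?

ripple

This is an affine cipher: with a=0,…,z=25, each position x becomes (23x+21) mod 26.
Reversing it on wxccoj: w(22)→17·(22−21)≡17=r; x(23)→17·(23−21)≡8=i; c(2)→17·(2−21)≡15=p; c(2)→17·(2−21)≡15=p; o(14)→17·(14−21)≡11=l; j(9)→17·(9−21)≡4=e (all mod 26).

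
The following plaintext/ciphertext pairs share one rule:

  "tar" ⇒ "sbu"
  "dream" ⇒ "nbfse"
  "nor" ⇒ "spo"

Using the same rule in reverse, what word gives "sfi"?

The output letters match the input read backwards, each shifted +1: tar reversed is rat. The word is reversed, then every letter is shifted forward by 1.
Undoing it on sfi: shift back: s−1=r, f−1=e, i−1=h → reh; then reverse → her.

her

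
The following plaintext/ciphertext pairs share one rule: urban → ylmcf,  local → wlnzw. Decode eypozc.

rodent

The output letters match the input read backwards, each shifted +11: urban reversed is nabru. The word is reversed, then every letter is shifted forward by 11.
Reversing it on eypozc: shift back: e−11=t, y−11=n, p−11=e, o−11=d, z−11=o, c−11=r → tnedor; then reverse → rodent.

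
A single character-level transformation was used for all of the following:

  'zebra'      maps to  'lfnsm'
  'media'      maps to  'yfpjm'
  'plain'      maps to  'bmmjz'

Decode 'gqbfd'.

Shifts by position in zebra: pos 0: z→l (+12), pos 1: e→f (+1), pos 2: b→n (+12), pos 3: r→s (+1) — repeating every 2. It's a Vigenère-style cipher with numeric key [12,1]: position i shifts by key[i mod 2].
Reversing it on gqbfd: g−12=u, q−1=p, b−12=p, f−1=e, d−12=r.

upper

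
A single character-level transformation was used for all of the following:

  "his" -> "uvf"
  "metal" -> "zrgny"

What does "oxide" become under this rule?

bkvqr

Every letter moves 13 places later in the alphabet, wrapping around z→a.
Applying it to oxide: o+13=b, x+13=k, i+13=v, d+13=q, e+13=r.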